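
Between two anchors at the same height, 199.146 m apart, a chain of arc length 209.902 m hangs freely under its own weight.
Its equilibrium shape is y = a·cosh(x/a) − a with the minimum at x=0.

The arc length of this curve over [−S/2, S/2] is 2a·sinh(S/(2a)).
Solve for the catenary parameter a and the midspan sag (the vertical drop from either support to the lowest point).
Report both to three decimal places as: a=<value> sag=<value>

a=176.314 sag=28.872

seed: a₀ = √(S³/(24(L−S))) = √(199.146³/(24·10.756)) = 174.914722
iter 1: u=0.569266  f(a)=+1.756e-01  f'(a)=-1.270e-01  a ← 174.914722 − (+1.756e-01/-1.270e-01) = 176.297462
iter 2: u=0.564801  f(a)=+2.104e-03  f'(a)=-1.240e-01  a ← 176.297462 − (+2.104e-03/-1.240e-01) = 176.314434
iter 3: u=0.564747  f(a)=+3.103e-07  f'(a)=-1.240e-01  a ← 176.314434 − (+3.103e-07/-1.240e-01) = 176.314437
iter 4: u=0.564747  f(a)=+0.000e+00  f'(a)=-1.240e-01  a ← 176.314437 − (+0.000e+00/-1.240e-01) = 176.314437
converged: |Δa| < 1e-12 after 4 iterations
sag = a·(cosh(S/(2a)) − 1) = 176.314437·(cosh(0.564747) − 1) = 28.872047
T_max/T_min = cosh(S/(2a)) = 1.163753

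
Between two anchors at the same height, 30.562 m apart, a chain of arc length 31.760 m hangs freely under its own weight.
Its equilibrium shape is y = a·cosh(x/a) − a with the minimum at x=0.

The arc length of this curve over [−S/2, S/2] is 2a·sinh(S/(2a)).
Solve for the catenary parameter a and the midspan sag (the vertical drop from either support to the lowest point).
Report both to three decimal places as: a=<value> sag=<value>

seed: a₀ = √(S³/(24(L−S))) = √(30.562³/(24·1.198)) = 31.509291
iter 1: u=0.484968  f(a)=+1.417e-02  f'(a)=-7.784e-02  a ← 31.509291 − (+1.417e-02/-7.784e-02) = 31.691285
iter 2: u=0.482183  f(a)=+1.237e-04  f'(a)=-7.649e-02  a ← 31.691285 − (+1.237e-04/-7.649e-02) = 31.692902
iter 3: u=0.482158  f(a)=+9.611e-09  f'(a)=-7.648e-02  a ← 31.692902 − (+9.611e-09/-7.648e-02) = 31.692902
iter 4: u=0.482158  f(a)=-3.553e-15  f'(a)=-7.648e-02  a ← 31.692902 − (-3.553e-15/-7.648e-02) = 31.692902
converged: |Δa| < 1e-12 after 4 iterations
sag = a·(cosh(S/(2a)) − 1) = 31.692902·(cosh(0.482158) − 1) = 3.755856
T_max/T_min = cosh(S/(2a)) = 1.118508

a=31.693 sag=3.756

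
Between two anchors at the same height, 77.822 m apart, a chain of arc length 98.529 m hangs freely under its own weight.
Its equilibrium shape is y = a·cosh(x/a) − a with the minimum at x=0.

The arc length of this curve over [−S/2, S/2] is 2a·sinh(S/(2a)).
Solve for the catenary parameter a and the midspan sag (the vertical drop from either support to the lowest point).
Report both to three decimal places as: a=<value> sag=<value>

seed: a₀ = √(S³/(24(L−S))) = √(77.822³/(24·20.707)) = 30.795650
iter 1: u=1.263523  f(a)=+1.717e+00  f'(a)=-1.572e+00  a ← 30.795650 − (+1.717e+00/-1.572e+00) = 31.887923
iter 2: u=1.220243  f(a)=+9.559e-02  f'(a)=-1.402e+00  a ← 31.887923 − (+9.559e-02/-1.402e+00) = 31.956126
iter 3: u=1.217638  f(a)=+3.348e-04  f'(a)=-1.392e+00  a ← 31.956126 − (+3.348e-04/-1.392e+00) = 31.956367
iter 4: u=1.217629  f(a)=+4.140e-09  f'(a)=-1.392e+00  a ← 31.956367 − (+4.140e-09/-1.392e+00) = 31.956367
iter 5: u=1.217629  f(a)=+0.000e+00  f'(a)=-1.392e+00  a ← 31.956367 − (+0.000e+00/-1.392e+00) = 31.956367
converged: |Δa| < 1e-12 after 5 iterations
sag = a·(cosh(S/(2a)) − 1) = 31.956367·(cosh(1.217629) − 1) = 26.765012
T_max/T_min = cosh(S/(2a)) = 1.837549

a=31.956 sag=26.765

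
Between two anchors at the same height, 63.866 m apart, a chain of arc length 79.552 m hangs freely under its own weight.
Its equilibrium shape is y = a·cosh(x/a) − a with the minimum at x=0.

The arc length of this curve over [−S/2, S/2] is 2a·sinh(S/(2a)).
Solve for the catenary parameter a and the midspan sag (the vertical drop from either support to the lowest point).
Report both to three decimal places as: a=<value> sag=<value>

a=27.224 sag=20.976

seed: a₀ = √(S³/(24(L−S))) = √(63.866³/(24·15.686)) = 26.305275
iter 1: u=1.213939  f(a)=+1.197e+00  f'(a)=-1.378e+00  a ← 26.305275 − (+1.197e+00/-1.378e+00) = 27.174136
iter 2: u=1.175125  f(a)=+6.187e-02  f'(a)=-1.239e+00  a ← 27.174136 − (+6.187e-02/-1.239e+00) = 27.224083
iter 3: u=1.172969  f(a)=+1.852e-04  f'(a)=-1.231e+00  a ← 27.224083 − (+1.852e-04/-1.231e+00) = 27.224233
iter 4: u=1.172962  f(a)=+1.670e-09  f'(a)=-1.231e+00  a ← 27.224233 − (+1.670e-09/-1.231e+00) = 27.224233
iter 5: u=1.172962  f(a)=+0.000e+00  f'(a)=-1.231e+00  a ← 27.224233 − (+0.000e+00/-1.231e+00) = 27.224233
converged: |Δa| < 1e-12 after 5 iterations
sag = a·(cosh(S/(2a)) − 1) = 27.224233·(cosh(1.172962) − 1) = 20.976276
T_max/T_min = cosh(S/(2a)) = 1.770500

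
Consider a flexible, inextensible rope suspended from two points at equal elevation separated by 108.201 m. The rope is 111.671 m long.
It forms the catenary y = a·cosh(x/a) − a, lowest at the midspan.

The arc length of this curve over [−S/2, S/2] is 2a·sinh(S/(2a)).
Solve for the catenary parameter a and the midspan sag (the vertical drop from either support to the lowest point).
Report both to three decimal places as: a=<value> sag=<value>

a=123.921 sag=11.998

seed: a₀ = √(S³/(24(L−S))) = √(108.201³/(24·3.470)) = 123.332221
iter 1: u=0.438657  f(a)=+3.354e-02  f'(a)=-5.736e-02  a ← 123.332221 − (+3.354e-02/-5.736e-02) = 123.916907
iter 2: u=0.436587  f(a)=+2.400e-04  f'(a)=-5.654e-02  a ← 123.916907 − (+2.400e-04/-5.654e-02) = 123.921152
iter 3: u=0.436572  f(a)=+1.249e-08  f'(a)=-5.654e-02  a ← 123.921152 − (+1.249e-08/-5.654e-02) = 123.921152
iter 4: u=0.436572  f(a)=+0.000e+00  f'(a)=-5.654e-02  a ← 123.921152 − (+0.000e+00/-5.654e-02) = 123.921152
converged: |Δa| < 1e-12 after 4 iterations
sag = a·(cosh(S/(2a)) − 1) = 123.921152·(cosh(0.436572) − 1) = 11.998144
T_max/T_min = cosh(S/(2a)) = 1.096821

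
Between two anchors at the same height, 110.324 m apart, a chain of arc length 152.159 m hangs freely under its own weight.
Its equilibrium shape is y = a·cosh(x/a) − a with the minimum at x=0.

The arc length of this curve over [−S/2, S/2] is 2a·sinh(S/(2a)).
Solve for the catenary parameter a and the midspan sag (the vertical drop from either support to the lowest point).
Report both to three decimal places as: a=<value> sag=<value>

seed: a₀ = √(S³/(24(L−S))) = √(110.324³/(24·41.835)) = 36.570382
iter 1: u=1.508379  f(a)=+5.025e+00  f'(a)=-2.853e+00  a ← 36.570382 − (+5.025e+00/-2.853e+00) = 38.332040
iter 2: u=1.439057  f(a)=+3.859e-01  f'(a)=-2.430e+00  a ← 38.332040 − (+3.859e-01/-2.430e+00) = 38.490874
iter 3: u=1.433119  f(a)=+2.695e-03  f'(a)=-2.396e+00  a ← 38.490874 − (+2.695e-03/-2.396e+00) = 38.491999
iter 4: u=1.433077  f(a)=+1.334e-07  f'(a)=-2.396e+00  a ← 38.491999 − (+1.334e-07/-2.396e+00) = 38.491999
iter 5: u=1.433077  f(a)=+0.000e+00  f'(a)=-2.396e+00  a ← 38.491999 − (+0.000e+00/-2.396e+00) = 38.491999
converged: |Δa| < 1e-12 after 5 iterations
sag = a·(cosh(S/(2a)) − 1) = 38.491999·(cosh(1.433077) − 1) = 46.770679
T_max/T_min = cosh(S/(2a)) = 2.215075

a=38.492 sag=46.771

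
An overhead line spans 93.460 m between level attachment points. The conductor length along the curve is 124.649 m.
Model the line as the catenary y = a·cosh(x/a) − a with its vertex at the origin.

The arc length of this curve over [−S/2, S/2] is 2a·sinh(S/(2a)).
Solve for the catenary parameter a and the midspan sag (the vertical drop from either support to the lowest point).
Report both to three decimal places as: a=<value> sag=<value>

a=34.565 sag=36.703

seed: a₀ = √(S³/(24(L−S))) = √(93.460³/(24·31.189)) = 33.024201
iter 1: u=1.415023  f(a)=+3.276e+00  f'(a)=-2.295e+00  a ← 33.024201 − (+3.276e+00/-2.295e+00) = 34.451372
iter 2: u=1.356405  f(a)=+2.243e-01  f'(a)=-1.991e+00  a ← 34.451372 − (+2.243e-01/-1.991e+00) = 34.564051
iter 3: u=1.351983  f(a)=+1.223e-03  f'(a)=-1.969e+00  a ← 34.564051 − (+1.223e-03/-1.969e+00) = 34.564672
iter 4: u=1.351958  f(a)=+3.678e-08  f'(a)=-1.969e+00  a ← 34.564672 − (+3.678e-08/-1.969e+00) = 34.564672
iter 5: u=1.351958  f(a)=-1.421e-14  f'(a)=-1.969e+00  a ← 34.564672 − (-1.421e-14/-1.969e+00) = 34.564672
converged: |Δa| < 1e-12 after 5 iterations
sag = a·(cosh(S/(2a)) − 1) = 34.564672·(cosh(1.351958) − 1) = 36.702851
T_max/T_min = cosh(S/(2a)) = 2.061860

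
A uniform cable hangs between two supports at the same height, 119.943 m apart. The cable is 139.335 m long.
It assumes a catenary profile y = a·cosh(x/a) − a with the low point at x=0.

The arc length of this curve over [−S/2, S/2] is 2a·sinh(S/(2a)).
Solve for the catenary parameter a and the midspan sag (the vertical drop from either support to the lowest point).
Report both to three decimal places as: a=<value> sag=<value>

seed: a₀ = √(S³/(24(L−S))) = √(119.943³/(24·19.392)) = 60.889925
iter 1: u=0.984917  f(a)=+9.626e-01  f'(a)=-7.009e-01  a ← 60.889925 − (+9.626e-01/-7.009e-01) = 62.263248
iter 2: u=0.963193  f(a)=+3.353e-02  f'(a)=-6.529e-01  a ← 62.263248 − (+3.353e-02/-6.529e-01) = 62.314605
iter 3: u=0.962399  f(a)=+4.393e-05  f'(a)=-6.511e-01  a ← 62.314605 − (+4.393e-05/-6.511e-01) = 62.314673
iter 4: u=0.962398  f(a)=+7.566e-11  f'(a)=-6.511e-01  a ← 62.314673 − (+7.566e-11/-6.511e-01) = 62.314673
iter 5: u=0.962398  f(a)=-2.842e-14  f'(a)=-6.511e-01  a ← 62.314673 − (-2.842e-14/-6.511e-01) = 62.314673
converged: |Δa| < 1e-12 after 5 iterations
sag = a·(cosh(S/(2a)) − 1) = 62.314673·(cosh(0.962398) − 1) = 31.155531
T_max/T_min = cosh(S/(2a)) = 1.499971

a=62.315 sag=31.156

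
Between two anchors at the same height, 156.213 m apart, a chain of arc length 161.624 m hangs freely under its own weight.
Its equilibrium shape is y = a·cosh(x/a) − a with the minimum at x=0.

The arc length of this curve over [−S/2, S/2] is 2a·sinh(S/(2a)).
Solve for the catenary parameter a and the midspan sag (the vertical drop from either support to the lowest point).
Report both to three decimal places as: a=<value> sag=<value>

a=172.212 sag=18.018

seed: a₀ = √(S³/(24(L−S))) = √(156.213³/(24·5.411)) = 171.329194
iter 1: u=0.455886  f(a)=+5.651e-02  f'(a)=-6.449e-02  a ← 171.329194 − (+5.651e-02/-6.449e-02) = 172.205455
iter 2: u=0.453566  f(a)=+4.365e-04  f'(a)=-6.349e-02  a ← 172.205455 − (+4.365e-04/-6.349e-02) = 172.212329
iter 3: u=0.453548  f(a)=+2.649e-08  f'(a)=-6.349e-02  a ← 172.212329 − (+2.649e-08/-6.349e-02) = 172.212329
iter 4: u=0.453548  f(a)=+0.000e+00  f'(a)=-6.349e-02  a ← 172.212329 − (+0.000e+00/-6.349e-02) = 172.212329
converged: |Δa| < 1e-12 after 4 iterations
sag = a·(cosh(S/(2a)) − 1) = 172.212329·(cosh(0.453548) − 1) = 18.018230
T_max/T_min = cosh(S/(2a)) = 1.104628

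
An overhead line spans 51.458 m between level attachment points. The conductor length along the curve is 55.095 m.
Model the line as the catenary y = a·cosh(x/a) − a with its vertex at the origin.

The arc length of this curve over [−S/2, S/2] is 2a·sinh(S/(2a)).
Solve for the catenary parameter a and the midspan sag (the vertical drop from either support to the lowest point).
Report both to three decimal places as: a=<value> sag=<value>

a=39.922 sag=8.582

seed: a₀ = √(S³/(24(L−S))) = √(51.458³/(24·3.637)) = 39.509550
iter 1: u=0.651210  f(a)=+7.790e-02  f'(a)=-1.920e-01  a ← 39.509550 − (+7.790e-02/-1.920e-01) = 39.915213
iter 2: u=0.644591  f(a)=+1.216e-03  f'(a)=-1.861e-01  a ← 39.915213 − (+1.216e-03/-1.861e-01) = 39.921748
iter 3: u=0.644486  f(a)=+3.068e-07  f'(a)=-1.860e-01  a ← 39.921748 − (+3.068e-07/-1.860e-01) = 39.921750
iter 4: u=0.644486  f(a)=+2.842e-14  f'(a)=-1.860e-01  a ← 39.921750 − (+2.842e-14/-1.860e-01) = 39.921750
converged: |Δa| < 1e-12 after 4 iterations
sag = a·(cosh(S/(2a)) − 1) = 39.921750·(cosh(0.644486) − 1) = 8.581970
T_max/T_min = cosh(S/(2a)) = 1.214970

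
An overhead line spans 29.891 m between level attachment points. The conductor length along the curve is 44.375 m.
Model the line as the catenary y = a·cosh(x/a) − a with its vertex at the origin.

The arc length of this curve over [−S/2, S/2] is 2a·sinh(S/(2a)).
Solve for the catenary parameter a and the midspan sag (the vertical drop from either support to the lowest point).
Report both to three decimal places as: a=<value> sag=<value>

a=9.342 sag=14.732

seed: a₀ = √(S³/(24(L−S))) = √(29.891³/(24·14.484)) = 8.765179
iter 1: u=1.705099  f(a)=+2.257e+00  f'(a)=-4.371e+00  a ← 8.765179 − (+2.257e+00/-4.371e+00) = 9.281598
iter 2: u=1.610229  f(a)=+2.149e-01  f'(a)=-3.575e+00  a ← 9.281598 − (+2.149e-01/-3.575e+00) = 9.341700
iter 3: u=1.599869  f(a)=+2.399e-03  f'(a)=-3.496e+00  a ← 9.341700 − (+2.399e-03/-3.496e+00) = 9.342386
iter 4: u=1.599752  f(a)=+3.065e-07  f'(a)=-3.495e+00  a ← 9.342386 − (+3.065e-07/-3.495e+00) = 9.342386
iter 5: u=1.599752  f(a)=+7.105e-15  f'(a)=-3.495e+00  a ← 9.342386 − (+7.105e-15/-3.495e+00) = 9.342386
converged: |Δa| < 1e-12 after 5 iterations
sag = a·(cosh(S/(2a)) − 1) = 9.342386·(cosh(1.599752) − 1) = 14.731777
T_max/T_min = cosh(S/(2a)) = 2.576875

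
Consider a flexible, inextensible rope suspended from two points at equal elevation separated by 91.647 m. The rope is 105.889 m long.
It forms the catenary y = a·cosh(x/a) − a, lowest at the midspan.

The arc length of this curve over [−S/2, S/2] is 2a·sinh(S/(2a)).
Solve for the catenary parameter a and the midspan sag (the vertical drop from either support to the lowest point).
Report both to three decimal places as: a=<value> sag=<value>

seed: a₀ = √(S³/(24(L−S))) = √(91.647³/(24·14.242)) = 47.455469
iter 1: u=0.965611  f(a)=+6.789e-01  f'(a)=-6.581e-01  a ← 47.455469 − (+6.789e-01/-6.581e-01) = 48.487091
iter 2: u=0.945066  f(a)=+2.277e-02  f'(a)=-6.146e-01  a ← 48.487091 − (+2.277e-02/-6.146e-01) = 48.524137
iter 3: u=0.944344  f(a)=+2.758e-05  f'(a)=-6.131e-01  a ← 48.524137 − (+2.758e-05/-6.131e-01) = 48.524182
iter 4: u=0.944344  f(a)=+4.057e-11  f'(a)=-6.131e-01  a ← 48.524182 − (+4.057e-11/-6.131e-01) = 48.524182
iter 5: u=0.944344  f(a)=+0.000e+00  f'(a)=-6.131e-01  a ← 48.524182 − (+0.000e+00/-6.131e-01) = 48.524182
converged: |Δa| < 1e-12 after 5 iterations
sag = a·(cosh(S/(2a)) − 1) = 48.524182·(cosh(0.944344) − 1) = 23.293061
T_max/T_min = cosh(S/(2a)) = 1.480030

a=48.524 sag=23.293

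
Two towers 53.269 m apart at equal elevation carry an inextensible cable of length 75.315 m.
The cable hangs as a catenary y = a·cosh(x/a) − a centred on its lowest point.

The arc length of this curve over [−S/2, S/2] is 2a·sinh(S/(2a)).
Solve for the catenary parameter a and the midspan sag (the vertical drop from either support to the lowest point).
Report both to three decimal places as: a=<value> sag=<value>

seed: a₀ = √(S³/(24(L−S))) = √(53.269³/(24·22.046)) = 16.902124
iter 1: u=1.575808  f(a)=+2.905e+00  f'(a)=-3.317e+00  a ← 16.902124 − (+2.905e+00/-3.317e+00) = 17.777941
iter 2: u=1.498177  f(a)=+2.410e-01  f'(a)=-2.787e+00  a ← 17.777941 − (+2.410e-01/-2.787e+00) = 17.864429
iter 3: u=1.490924  f(a)=+1.992e-03  f'(a)=-2.741e+00  a ← 17.864429 − (+1.992e-03/-2.741e+00) = 17.865155
iter 4: u=1.490863  f(a)=+1.385e-07  f'(a)=-2.741e+00  a ← 17.865155 − (+1.385e-07/-2.741e+00) = 17.865155
iter 5: u=1.490863  f(a)=+0.000e+00  f'(a)=-2.741e+00  a ← 17.865155 − (+0.000e+00/-2.741e+00) = 17.865155
converged: |Δa| < 1e-12 after 5 iterations
sag = a·(cosh(S/(2a)) − 1) = 17.865155·(cosh(1.490863) − 1) = 23.815189
T_max/T_min = cosh(S/(2a)) = 2.333052

a=17.865 sag=23.815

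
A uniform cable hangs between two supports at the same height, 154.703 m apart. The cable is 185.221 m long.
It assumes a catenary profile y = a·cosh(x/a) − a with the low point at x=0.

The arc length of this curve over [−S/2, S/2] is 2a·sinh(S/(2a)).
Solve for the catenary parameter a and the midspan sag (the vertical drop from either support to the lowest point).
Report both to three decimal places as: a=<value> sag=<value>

seed: a₀ = √(S³/(24(L−S))) = √(154.703³/(24·30.518)) = 71.099156
iter 1: u=1.087938  f(a)=+1.858e+00  f'(a)=-9.645e-01  a ← 71.099156 − (+1.858e+00/-9.645e-01) = 73.025425
iter 2: u=1.059241  f(a)=+7.818e-02  f'(a)=-8.848e-01  a ← 73.025425 − (+7.818e-02/-8.848e-01) = 73.113777
iter 3: u=1.057961  f(a)=+1.519e-04  f'(a)=-8.814e-01  a ← 73.113777 − (+1.519e-04/-8.814e-01) = 73.113949
iter 4: u=1.057958  f(a)=+5.759e-10  f'(a)=-8.814e-01  a ← 73.113949 − (+5.759e-10/-8.814e-01) = 73.113949
iter 5: u=1.057958  f(a)=+0.000e+00  f'(a)=-8.814e-01  a ← 73.113949 − (+0.000e+00/-8.814e-01) = 73.113949
converged: |Δa| < 1e-12 after 5 iterations
sag = a·(cosh(S/(2a)) − 1) = 73.113949·(cosh(1.057958) − 1) = 44.879077
T_max/T_min = cosh(S/(2a)) = 1.613824

a=73.114 sag=44.879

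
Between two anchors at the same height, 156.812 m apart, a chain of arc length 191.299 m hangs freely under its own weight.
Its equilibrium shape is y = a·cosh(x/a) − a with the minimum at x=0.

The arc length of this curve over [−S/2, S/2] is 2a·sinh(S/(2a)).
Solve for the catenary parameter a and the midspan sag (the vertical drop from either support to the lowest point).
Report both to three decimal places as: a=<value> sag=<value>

a=70.401 sag=48.364

seed: a₀ = √(S³/(24(L−S))) = √(156.812³/(24·34.487)) = 68.255179
iter 1: u=1.148719  f(a)=+2.348e+00  f'(a)=-1.150e+00  a ← 68.255179 − (+2.348e+00/-1.150e+00) = 70.296520
iter 2: u=1.115361  f(a)=+1.095e-01  f'(a)=-1.045e+00  a ← 70.296520 − (+1.095e-01/-1.045e+00) = 70.401234
iter 3: u=1.113702  f(a)=+2.636e-04  f'(a)=-1.040e+00  a ← 70.401234 − (+2.636e-04/-1.040e+00) = 70.401487
iter 4: u=1.113698  f(a)=+1.537e-09  f'(a)=-1.040e+00  a ← 70.401487 − (+1.537e-09/-1.040e+00) = 70.401487
iter 5: u=1.113698  f(a)=+2.842e-14  f'(a)=-1.040e+00  a ← 70.401487 − (+2.842e-14/-1.040e+00) = 70.401487
converged: |Δa| < 1e-12 after 5 iterations
sag = a·(cosh(S/(2a)) − 1) = 70.401487·(cosh(1.113698) − 1) = 48.363812
T_max/T_min = cosh(S/(2a)) = 1.686971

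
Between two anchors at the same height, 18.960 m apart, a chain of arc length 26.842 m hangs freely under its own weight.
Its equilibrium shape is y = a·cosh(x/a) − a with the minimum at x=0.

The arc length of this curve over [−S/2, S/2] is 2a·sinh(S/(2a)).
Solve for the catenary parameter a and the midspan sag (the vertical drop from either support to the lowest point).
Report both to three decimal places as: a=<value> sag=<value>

a=6.346 sag=8.500

seed: a₀ = √(S³/(24(L−S))) = √(18.960³/(24·7.882)) = 6.002521
iter 1: u=1.579337  f(a)=+1.043e+00  f'(a)=-3.342e+00  a ← 6.002521 − (+1.043e+00/-3.342e+00) = 6.314706
iter 2: u=1.501258  f(a)=+8.693e-02  f'(a)=-2.807e+00  a ← 6.314706 − (+8.693e-02/-2.807e+00) = 6.345678
iter 3: u=1.493930  f(a)=+7.245e-04  f'(a)=-2.760e+00  a ← 6.345678 − (+7.245e-04/-2.760e+00) = 6.345941
iter 4: u=1.493868  f(a)=+5.125e-08  f'(a)=-2.760e+00  a ← 6.345941 − (+5.125e-08/-2.760e+00) = 6.345941
iter 5: u=1.493868  f(a)=-3.553e-15  f'(a)=-2.760e+00  a ← 6.345941 − (-3.553e-15/-2.760e+00) = 6.345941
converged: |Δa| < 1e-12 after 5 iterations
sag = a·(cosh(S/(2a)) − 1) = 6.345941·(cosh(1.493868) − 1) = 8.499739
T_max/T_min = cosh(S/(2a)) = 2.339398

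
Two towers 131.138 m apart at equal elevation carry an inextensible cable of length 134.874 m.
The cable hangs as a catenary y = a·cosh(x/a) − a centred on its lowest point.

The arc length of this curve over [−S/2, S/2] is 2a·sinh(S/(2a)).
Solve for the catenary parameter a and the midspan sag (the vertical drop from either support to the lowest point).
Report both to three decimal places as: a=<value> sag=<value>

seed: a₀ = √(S³/(24(L−S))) = √(131.138³/(24·3.736)) = 158.592914
iter 1: u=0.413442  f(a)=+3.206e-02  f'(a)=-4.792e-02  a ← 158.592914 − (+3.206e-02/-4.792e-02) = 159.261898
iter 2: u=0.411706  f(a)=+2.040e-04  f'(a)=-4.732e-02  a ← 159.261898 − (+2.040e-04/-4.732e-02) = 159.266210
iter 3: u=0.411694  f(a)=+8.376e-09  f'(a)=-4.731e-02  a ← 159.266210 − (+8.376e-09/-4.731e-02) = 159.266210
iter 4: u=0.411694  f(a)=-2.842e-14  f'(a)=-4.731e-02  a ← 159.266210 − (-2.842e-14/-4.731e-02) = 159.266210
converged: |Δa| < 1e-12 after 4 iterations
sag = a·(cosh(S/(2a)) − 1) = 159.266210·(cosh(0.411694) − 1) = 13.688913
T_max/T_min = cosh(S/(2a)) = 1.085950

a=159.266 sag=13.689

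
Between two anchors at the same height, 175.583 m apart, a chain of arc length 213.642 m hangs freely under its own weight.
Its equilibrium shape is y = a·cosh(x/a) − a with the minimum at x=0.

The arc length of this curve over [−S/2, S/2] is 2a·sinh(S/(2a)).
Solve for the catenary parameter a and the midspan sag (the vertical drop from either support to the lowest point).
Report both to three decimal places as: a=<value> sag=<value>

a=79.369 sag=53.710

seed: a₀ = √(S³/(24(L−S))) = √(175.583³/(24·38.059)) = 76.982036
iter 1: u=1.140415  f(a)=+2.553e+00  f'(a)=-1.123e+00  a ← 76.982036 − (+2.553e+00/-1.123e+00) = 79.254341
iter 2: u=1.107719  f(a)=+1.174e-01  f'(a)=-1.022e+00  a ← 79.254341 − (+1.174e-01/-1.022e+00) = 79.369174
iter 3: u=1.106116  f(a)=+2.747e-04  f'(a)=-1.018e+00  a ← 79.369174 − (+2.747e-04/-1.018e+00) = 79.369444
iter 4: u=1.106112  f(a)=+1.513e-09  f'(a)=-1.018e+00  a ← 79.369444 − (+1.513e-09/-1.018e+00) = 79.369444
iter 5: u=1.106112  f(a)=+0.000e+00  f'(a)=-1.018e+00  a ← 79.369444 − (+0.000e+00/-1.018e+00) = 79.369444
converged: |Δa| < 1e-12 after 5 iterations
sag = a·(cosh(S/(2a)) − 1) = 79.369444·(cosh(1.106112) − 1) = 53.710362
T_max/T_min = cosh(S/(2a)) = 1.676713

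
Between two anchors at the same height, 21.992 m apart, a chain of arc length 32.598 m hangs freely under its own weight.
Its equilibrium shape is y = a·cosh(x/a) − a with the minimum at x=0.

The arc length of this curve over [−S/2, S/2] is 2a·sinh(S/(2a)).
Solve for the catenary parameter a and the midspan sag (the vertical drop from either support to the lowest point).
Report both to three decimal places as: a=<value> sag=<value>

seed: a₀ = √(S³/(24(L−S))) = √(21.992³/(24·10.606)) = 6.464213
iter 1: u=1.701058  f(a)=+1.645e+00  f'(a)=-4.335e+00  a ← 6.464213 − (+1.645e+00/-4.335e+00) = 6.843621
iter 2: u=1.606752  f(a)=+1.559e-01  f'(a)=-3.548e+00  a ← 6.843621 − (+1.559e-01/-3.548e+00) = 6.887559
iter 3: u=1.596502  f(a)=+1.725e-03  f'(a)=-3.470e+00  a ← 6.887559 − (+1.725e-03/-3.470e+00) = 6.888056
iter 4: u=1.596387  f(a)=+2.164e-07  f'(a)=-3.469e+00  a ← 6.888056 − (+2.164e-07/-3.469e+00) = 6.888056
iter 5: u=1.596387  f(a)=+0.000e+00  f'(a)=-3.469e+00  a ← 6.888056 − (+0.000e+00/-3.469e+00) = 6.888056
converged: |Δa| < 1e-12 after 5 iterations
sag = a·(cosh(S/(2a)) − 1) = 6.888056·(cosh(1.596387) − 1) = 10.806653
T_max/T_min = cosh(S/(2a)) = 2.568897

a=6.888 sag=10.807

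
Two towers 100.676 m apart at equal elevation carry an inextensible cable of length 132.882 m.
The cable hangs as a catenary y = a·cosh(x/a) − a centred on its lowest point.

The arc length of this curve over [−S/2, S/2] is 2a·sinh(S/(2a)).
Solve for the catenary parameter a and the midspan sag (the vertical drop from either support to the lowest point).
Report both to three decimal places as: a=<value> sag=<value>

seed: a₀ = √(S³/(24(L−S))) = √(100.676³/(24·32.206)) = 36.334142
iter 1: u=1.385419  f(a)=+3.236e+00  f'(a)=-2.137e+00  a ← 36.334142 − (+3.236e+00/-2.137e+00) = 37.848208
iter 2: u=1.329997  f(a)=+2.133e-01  f'(a)=-1.864e+00  a ← 37.848208 − (+2.133e-01/-1.864e+00) = 37.962617
iter 3: u=1.325989  f(a)=+1.071e-03  f'(a)=-1.845e+00  a ← 37.962617 − (+1.071e-03/-1.845e+00) = 37.963197
iter 4: u=1.325968  f(a)=+2.729e-08  f'(a)=-1.845e+00  a ← 37.963197 − (+2.729e-08/-1.845e+00) = 37.963197
iter 5: u=1.325968  f(a)=+0.000e+00  f'(a)=-1.845e+00  a ← 37.963197 − (+0.000e+00/-1.845e+00) = 37.963197
converged: |Δa| < 1e-12 after 5 iterations
sag = a·(cosh(S/(2a)) − 1) = 37.963197·(cosh(1.325968) − 1) = 38.558766
T_max/T_min = cosh(S/(2a)) = 2.015688

a=37.963 sag=38.559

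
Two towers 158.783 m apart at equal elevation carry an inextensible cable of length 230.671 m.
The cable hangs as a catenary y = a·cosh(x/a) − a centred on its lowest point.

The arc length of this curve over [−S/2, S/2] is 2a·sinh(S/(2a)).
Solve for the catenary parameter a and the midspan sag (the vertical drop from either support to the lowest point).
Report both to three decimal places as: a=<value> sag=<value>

a=51.150 sag=75.019

seed: a₀ = √(S³/(24(L−S))) = √(158.783³/(24·71.888)) = 48.169505
iter 1: u=1.648169  f(a)=+1.042e+01  f'(a)=-3.878e+00  a ← 48.169505 − (+1.042e+01/-3.878e+00) = 50.856217
iter 2: u=1.561097  f(a)=+9.353e-01  f'(a)=-3.211e+00  a ← 50.856217 − (+9.353e-01/-3.211e+00) = 51.147537
iter 3: u=1.552206  f(a)=+9.178e-03  f'(a)=-3.148e+00  a ← 51.147537 − (+9.178e-03/-3.148e+00) = 51.150452
iter 4: u=1.552117  f(a)=+9.029e-07  f'(a)=-3.147e+00  a ← 51.150452 − (+9.029e-07/-3.147e+00) = 51.150453
iter 5: u=1.552117  f(a)=+5.684e-14  f'(a)=-3.147e+00  a ← 51.150453 − (+5.684e-14/-3.147e+00) = 51.150453
converged: |Δa| < 1e-12 after 5 iterations
sag = a·(cosh(S/(2a)) − 1) = 51.150453·(cosh(1.552117) − 1) = 75.018666
T_max/T_min = cosh(S/(2a)) = 2.466628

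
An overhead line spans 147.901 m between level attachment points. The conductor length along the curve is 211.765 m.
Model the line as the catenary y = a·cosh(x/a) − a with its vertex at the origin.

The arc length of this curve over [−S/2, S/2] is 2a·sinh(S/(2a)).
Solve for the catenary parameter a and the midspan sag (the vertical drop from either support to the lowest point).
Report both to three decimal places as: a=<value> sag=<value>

a=48.666 sag=67.865

seed: a₀ = √(S³/(24(L−S))) = √(147.901³/(24·63.864)) = 45.943385
iter 1: u=1.609601  f(a)=+8.802e+00  f'(a)=-3.570e+00  a ← 45.943385 − (+8.802e+00/-3.570e+00) = 48.408733
iter 2: u=1.527627  f(a)=+7.581e-01  f'(a)=-2.980e+00  a ← 48.408733 − (+7.581e-01/-2.980e+00) = 48.663186
iter 3: u=1.519640  f(a)=+6.796e-03  f'(a)=-2.926e+00  a ← 48.663186 − (+6.796e-03/-2.926e+00) = 48.665508
iter 4: u=1.519567  f(a)=+5.568e-07  f'(a)=-2.926e+00  a ← 48.665508 − (+5.568e-07/-2.926e+00) = 48.665508
iter 5: u=1.519567  f(a)=-2.842e-14  f'(a)=-2.926e+00  a ← 48.665508 − (-2.842e-14/-2.926e+00) = 48.665508
converged: |Δa| < 1e-12 after 5 iterations
sag = a·(cosh(S/(2a)) − 1) = 48.665508·(cosh(1.519567) − 1) = 67.865327
T_max/T_min = cosh(S/(2a)) = 2.394526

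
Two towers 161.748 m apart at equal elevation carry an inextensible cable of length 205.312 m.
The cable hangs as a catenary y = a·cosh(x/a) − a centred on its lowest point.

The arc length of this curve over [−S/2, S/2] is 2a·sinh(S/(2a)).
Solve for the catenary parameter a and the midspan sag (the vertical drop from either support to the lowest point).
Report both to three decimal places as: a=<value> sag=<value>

a=66.045 sag=56.021

seed: a₀ = √(S³/(24(L−S))) = √(161.748³/(24·43.564)) = 63.619300
iter 1: u=1.271218  f(a)=+3.658e+00  f'(a)=-1.604e+00  a ← 63.619300 − (+3.658e+00/-1.604e+00) = 65.900151
iter 2: u=1.227220  f(a)=+2.060e-01  f'(a)=-1.428e+00  a ← 65.900151 − (+2.060e-01/-1.428e+00) = 66.044371
iter 3: u=1.224540  f(a)=+7.388e-04  f'(a)=-1.418e+00  a ← 66.044371 − (+7.388e-04/-1.418e+00) = 66.044892
iter 4: u=1.224531  f(a)=+9.583e-09  f'(a)=-1.418e+00  a ← 66.044892 − (+9.583e-09/-1.418e+00) = 66.044892
iter 5: u=1.224531  f(a)=+2.842e-14  f'(a)=-1.418e+00  a ← 66.044892 − (+2.842e-14/-1.418e+00) = 66.044892
converged: |Δa| < 1e-12 after 5 iterations
sag = a·(cosh(S/(2a)) − 1) = 66.044892·(cosh(1.224531) − 1) = 56.021410
T_max/T_min = cosh(S/(2a)) = 1.848232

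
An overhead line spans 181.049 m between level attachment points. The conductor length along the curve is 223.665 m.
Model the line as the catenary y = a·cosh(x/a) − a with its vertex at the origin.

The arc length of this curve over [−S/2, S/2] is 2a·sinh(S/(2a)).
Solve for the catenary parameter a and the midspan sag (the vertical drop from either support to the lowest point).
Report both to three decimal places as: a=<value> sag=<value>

seed: a₀ = √(S³/(24(L−S))) = √(181.049³/(24·42.616)) = 76.173206
iter 1: u=1.188403  f(a)=+3.113e+00  f'(a)=-1.285e+00  a ← 76.173206 − (+3.113e+00/-1.285e+00) = 78.595165
iter 2: u=1.151782  f(a)=+1.546e-01  f'(a)=-1.160e+00  a ← 78.595165 − (+1.546e-01/-1.160e+00) = 78.728415
iter 3: u=1.149833  f(a)=+4.257e-04  f'(a)=-1.154e+00  a ← 78.728415 − (+4.257e-04/-1.154e+00) = 78.728784
iter 4: u=1.149827  f(a)=+3.246e-09  f'(a)=-1.154e+00  a ← 78.728784 − (+3.246e-09/-1.154e+00) = 78.728784
iter 5: u=1.149827  f(a)=+8.527e-14  f'(a)=-1.154e+00  a ← 78.728784 − (+8.527e-14/-1.154e+00) = 78.728784
converged: |Δa| < 1e-12 after 5 iterations
sag = a·(cosh(S/(2a)) − 1) = 78.728784·(cosh(1.149827) − 1) = 58.036451
T_max/T_min = cosh(S/(2a)) = 1.737169

a=78.729 sag=58.036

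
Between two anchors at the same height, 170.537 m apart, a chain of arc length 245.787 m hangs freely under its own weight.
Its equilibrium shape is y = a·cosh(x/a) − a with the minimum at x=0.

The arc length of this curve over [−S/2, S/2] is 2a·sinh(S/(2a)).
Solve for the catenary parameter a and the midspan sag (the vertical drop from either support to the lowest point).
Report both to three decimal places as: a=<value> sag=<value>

a=55.572 sag=79.302

seed: a₀ = √(S³/(24(L−S))) = √(170.537³/(24·75.250)) = 52.404557
iter 1: u=1.627120  f(a)=+1.061e+01  f'(a)=-3.708e+00  a ← 52.404557 − (+1.061e+01/-3.708e+00) = 55.266903
iter 2: u=1.542849  f(a)=+9.316e-01  f'(a)=-3.083e+00  a ← 55.266903 − (+9.316e-01/-3.083e+00) = 55.569067
iter 3: u=1.534460  f(a)=+8.703e-03  f'(a)=-3.026e+00  a ← 55.569067 − (+8.703e-03/-3.026e+00) = 55.571944
iter 4: u=1.534380  f(a)=+7.753e-07  f'(a)=-3.025e+00  a ← 55.571944 − (+7.753e-07/-3.025e+00) = 55.571944
iter 5: u=1.534380  f(a)=+2.842e-14  f'(a)=-3.025e+00  a ← 55.571944 − (+2.842e-14/-3.025e+00) = 55.571944
converged: |Δa| < 1e-12 after 5 iterations
sag = a·(cosh(S/(2a)) − 1) = 55.571944·(cosh(1.534380) − 1) = 79.302269
T_max/T_min = cosh(S/(2a)) = 2.427020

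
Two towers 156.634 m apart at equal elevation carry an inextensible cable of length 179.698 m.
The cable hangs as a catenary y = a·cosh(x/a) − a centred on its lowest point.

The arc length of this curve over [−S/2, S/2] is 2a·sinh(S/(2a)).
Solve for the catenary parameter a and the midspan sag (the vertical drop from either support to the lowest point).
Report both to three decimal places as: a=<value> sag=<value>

seed: a₀ = √(S³/(24(L−S))) = √(156.634³/(24·23.064)) = 83.321316
iter 1: u=0.939940  f(a)=+1.041e+00  f'(a)=-6.041e-01  a ← 83.321316 − (+1.041e+00/-6.041e-01) = 85.043780
iter 2: u=0.920902  f(a)=+3.314e-02  f'(a)=-5.662e-01  a ← 85.043780 − (+3.314e-02/-5.662e-01) = 85.102316
iter 3: u=0.920269  f(a)=+3.607e-05  f'(a)=-5.649e-01  a ← 85.102316 − (+3.607e-05/-5.649e-01) = 85.102380
iter 4: u=0.920268  f(a)=+4.283e-11  f'(a)=-5.649e-01  a ← 85.102380 − (+4.283e-11/-5.649e-01) = 85.102380
converged: |Δa| < 1e-12 after 4 iterations
sag = a·(cosh(S/(2a)) − 1) = 85.102380·(cosh(0.920268) − 1) = 38.652450
T_max/T_min = cosh(S/(2a)) = 1.454188

a=85.102 sag=38.652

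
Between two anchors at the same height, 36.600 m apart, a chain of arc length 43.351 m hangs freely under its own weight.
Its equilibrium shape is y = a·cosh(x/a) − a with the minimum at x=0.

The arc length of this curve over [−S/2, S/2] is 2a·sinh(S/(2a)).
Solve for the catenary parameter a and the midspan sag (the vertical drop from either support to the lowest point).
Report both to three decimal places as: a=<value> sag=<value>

seed: a₀ = √(S³/(24(L−S))) = √(36.600³/(24·6.751)) = 17.395301
iter 1: u=1.052008  f(a)=+3.836e-01  f'(a)=-8.656e-01  a ← 17.395301 − (+3.836e-01/-8.656e-01) = 17.838451
iter 2: u=1.025874  f(a)=+1.515e-02  f'(a)=-7.984e-01  a ← 17.838451 − (+1.515e-02/-7.984e-01) = 17.857422
iter 3: u=1.024784  f(a)=+2.577e-05  f'(a)=-7.957e-01  a ← 17.857422 − (+2.577e-05/-7.957e-01) = 17.857454
iter 4: u=1.024782  f(a)=+7.486e-11  f'(a)=-7.957e-01  a ← 17.857454 − (+7.486e-11/-7.957e-01) = 17.857454
iter 5: u=1.024782  f(a)=+0.000e+00  f'(a)=-7.957e-01  a ← 17.857454 − (+0.000e+00/-7.957e-01) = 17.857454
converged: |Δa| < 1e-12 after 5 iterations
sag = a·(cosh(S/(2a)) − 1) = 17.857454·(cosh(1.024782) − 1) = 10.226633
T_max/T_min = cosh(S/(2a)) = 1.572681

a=17.857 sag=10.227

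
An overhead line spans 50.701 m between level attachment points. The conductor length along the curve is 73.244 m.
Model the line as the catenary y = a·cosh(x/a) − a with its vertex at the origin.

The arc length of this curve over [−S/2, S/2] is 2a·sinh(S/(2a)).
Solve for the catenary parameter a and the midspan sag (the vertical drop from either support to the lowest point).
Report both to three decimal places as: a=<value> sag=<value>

seed: a₀ = √(S³/(24(L−S))) = √(50.701³/(24·22.543)) = 15.520772
iter 1: u=1.633327  f(a)=+3.205e+00  f'(a)=-3.757e+00  a ← 15.520772 − (+3.205e+00/-3.757e+00) = 16.373805
iter 2: u=1.548235  f(a)=+2.832e-01  f'(a)=-3.120e+00  a ← 16.373805 − (+2.832e-01/-3.120e+00) = 16.464572
iter 3: u=1.539700  f(a)=+2.685e-03  f'(a)=-3.061e+00  a ← 16.464572 − (+2.685e-03/-3.061e+00) = 16.465449
iter 4: u=1.539618  f(a)=+2.463e-07  f'(a)=-3.061e+00  a ← 16.465449 − (+2.463e-07/-3.061e+00) = 16.465450
iter 5: u=1.539618  f(a)=+1.421e-14  f'(a)=-3.061e+00  a ← 16.465450 − (+1.421e-14/-3.061e+00) = 16.465450
converged: |Δa| < 1e-12 after 5 iterations
sag = a·(cosh(S/(2a)) − 1) = 16.465450·(cosh(1.539618) − 1) = 23.687781
T_max/T_min = cosh(S/(2a)) = 2.438636

a=16.465 sag=23.688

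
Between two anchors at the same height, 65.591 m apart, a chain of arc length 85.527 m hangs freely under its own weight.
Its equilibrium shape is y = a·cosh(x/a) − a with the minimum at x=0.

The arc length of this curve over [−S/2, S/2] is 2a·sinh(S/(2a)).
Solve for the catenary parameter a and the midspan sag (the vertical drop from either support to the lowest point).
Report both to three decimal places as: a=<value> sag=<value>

a=25.323 sag=24.376

seed: a₀ = √(S³/(24(L−S))) = √(65.591³/(24·19.936)) = 24.285203
iter 1: u=1.350431  f(a)=+1.899e+00  f'(a)=-1.961e+00  a ← 24.285203 − (+1.899e+00/-1.961e+00) = 25.253279
iter 2: u=1.298663  f(a)=+1.194e-01  f'(a)=-1.722e+00  a ← 25.253279 − (+1.194e-01/-1.722e+00) = 25.322652
iter 3: u=1.295105  f(a)=+5.428e-04  f'(a)=-1.706e+00  a ← 25.322652 − (+5.428e-04/-1.706e+00) = 25.322970
iter 4: u=1.295089  f(a)=+1.132e-08  f'(a)=-1.706e+00  a ← 25.322970 − (+1.132e-08/-1.706e+00) = 25.322970
iter 5: u=1.295089  f(a)=-1.421e-14  f'(a)=-1.706e+00  a ← 25.322970 − (-1.421e-14/-1.706e+00) = 25.322970
converged: |Δa| < 1e-12 after 5 iterations
sag = a·(cosh(S/(2a)) − 1) = 25.322970·(cosh(1.295089) − 1) = 24.375820
T_max/T_min = cosh(S/(2a)) = 1.962597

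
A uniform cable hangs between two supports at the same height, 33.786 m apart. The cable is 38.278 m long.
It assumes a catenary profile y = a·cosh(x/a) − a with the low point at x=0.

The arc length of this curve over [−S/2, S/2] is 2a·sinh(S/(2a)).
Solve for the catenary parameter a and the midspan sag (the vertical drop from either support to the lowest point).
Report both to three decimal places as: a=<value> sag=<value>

seed: a₀ = √(S³/(24(L−S))) = √(33.786³/(24·4.492)) = 18.913838
iter 1: u=0.893156  f(a)=+1.826e-01  f'(a)=-5.140e-01  a ← 18.913838 − (+1.826e-01/-5.140e-01) = 19.269123
iter 2: u=0.876688  f(a)=+5.272e-03  f'(a)=-4.847e-01  a ← 19.269123 − (+5.272e-03/-4.847e-01) = 19.280001
iter 3: u=0.876193  f(a)=+4.685e-06  f'(a)=-4.838e-01  a ← 19.280001 − (+4.685e-06/-4.838e-01) = 19.280011
iter 4: u=0.876192  f(a)=+3.702e-12  f'(a)=-4.838e-01  a ← 19.280011 − (+3.702e-12/-4.838e-01) = 19.280011
converged: |Δa| < 1e-12 after 4 iterations
sag = a·(cosh(S/(2a)) − 1) = 19.280011·(cosh(0.876192) − 1) = 7.886515
T_max/T_min = cosh(S/(2a)) = 1.409051

a=19.280 sag=7.887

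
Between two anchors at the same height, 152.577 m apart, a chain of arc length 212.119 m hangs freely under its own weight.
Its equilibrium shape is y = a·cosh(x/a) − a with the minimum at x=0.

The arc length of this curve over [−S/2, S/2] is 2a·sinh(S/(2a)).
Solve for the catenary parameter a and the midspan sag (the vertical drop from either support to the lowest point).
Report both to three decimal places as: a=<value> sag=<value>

seed: a₀ = √(S³/(24(L−S))) = √(152.577³/(24·59.542)) = 49.855867
iter 1: u=1.530181  f(a)=+7.372e+00  f'(a)=-2.997e+00  a ← 49.855867 − (+7.372e+00/-2.997e+00) = 52.316005
iter 2: u=1.458225  f(a)=+5.808e-01  f'(a)=-2.542e+00  a ← 52.316005 − (+5.808e-01/-2.542e+00) = 52.544536
iter 3: u=1.451883  f(a)=+4.286e-03  f'(a)=-2.504e+00  a ← 52.544536 − (+4.286e-03/-2.504e+00) = 52.546248
iter 4: u=1.451835  f(a)=+2.373e-07  f'(a)=-2.504e+00  a ← 52.546248 − (+2.373e-07/-2.504e+00) = 52.546248
iter 5: u=1.451835  f(a)=+2.842e-14  f'(a)=-2.504e+00  a ← 52.546248 − (+2.842e-14/-2.504e+00) = 52.546248
converged: |Δa| < 1e-12 after 5 iterations
sag = a·(cosh(S/(2a)) − 1) = 52.546248·(cosh(1.451835) − 1) = 65.816439
T_max/T_min = cosh(S/(2a)) = 2.252543

a=52.546 sag=65.816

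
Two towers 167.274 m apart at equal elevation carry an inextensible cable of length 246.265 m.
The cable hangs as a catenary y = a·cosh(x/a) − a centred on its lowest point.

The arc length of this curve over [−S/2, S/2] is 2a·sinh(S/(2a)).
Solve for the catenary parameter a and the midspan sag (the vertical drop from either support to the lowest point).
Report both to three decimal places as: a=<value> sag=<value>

a=52.883 sag=81.125

seed: a₀ = √(S³/(24(L−S))) = √(167.274³/(24·78.991)) = 49.687625
iter 1: u=1.683256  f(a)=+1.198e+01  f'(a)=-4.176e+00  a ← 49.687625 − (+1.198e+01/-4.176e+00) = 52.555087
iter 2: u=1.591416  f(a)=+1.115e+00  f'(a)=-3.432e+00  a ← 52.555087 − (+1.115e+00/-3.432e+00) = 52.879956
iter 3: u=1.581639  f(a)=+1.185e-02  f'(a)=-3.359e+00  a ← 52.879956 − (+1.185e-02/-3.359e+00) = 52.883485
iter 4: u=1.581533  f(a)=+1.372e-06  f'(a)=-3.359e+00  a ← 52.883485 − (+1.372e-06/-3.359e+00) = 52.883485
iter 5: u=1.581533  f(a)=+2.842e-14  f'(a)=-3.359e+00  a ← 52.883485 − (+2.842e-14/-3.359e+00) = 52.883485
converged: |Δa| < 1e-12 after 5 iterations
sag = a·(cosh(S/(2a)) − 1) = 52.883485·(cosh(1.581533) − 1) = 81.125005
T_max/T_min = cosh(S/(2a)) = 2.534033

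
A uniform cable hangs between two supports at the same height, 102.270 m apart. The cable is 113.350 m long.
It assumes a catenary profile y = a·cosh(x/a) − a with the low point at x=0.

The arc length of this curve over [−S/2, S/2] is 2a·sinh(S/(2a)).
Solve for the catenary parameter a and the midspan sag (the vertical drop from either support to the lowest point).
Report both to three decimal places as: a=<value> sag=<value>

seed: a₀ = √(S³/(24(L−S))) = √(102.270³/(24·11.080)) = 63.423015
iter 1: u=0.806253  f(a)=+3.657e-01  f'(a)=-3.726e-01  a ← 63.423015 − (+3.657e-01/-3.726e-01) = 64.404505
iter 2: u=0.793966  f(a)=+8.663e-03  f'(a)=-3.552e-01  a ← 64.404505 − (+8.663e-03/-3.552e-01) = 64.428896
iter 3: u=0.793666  f(a)=+5.122e-06  f'(a)=-3.548e-01  a ← 64.428896 − (+5.122e-06/-3.548e-01) = 64.428911
iter 4: u=0.793665  f(a)=+1.762e-12  f'(a)=-3.548e-01  a ← 64.428911 − (+1.762e-12/-3.548e-01) = 64.428911
converged: |Δa| < 1e-12 after 4 iterations
sag = a·(cosh(S/(2a)) − 1) = 64.428911·(cosh(0.793665) − 1) = 21.379831
T_max/T_min = cosh(S/(2a)) = 1.331836

a=64.429 sag=21.380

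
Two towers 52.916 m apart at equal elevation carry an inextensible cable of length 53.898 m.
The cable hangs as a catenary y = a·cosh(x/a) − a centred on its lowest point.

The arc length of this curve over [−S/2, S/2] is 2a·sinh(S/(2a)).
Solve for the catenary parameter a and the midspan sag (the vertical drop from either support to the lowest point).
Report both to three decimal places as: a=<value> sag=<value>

seed: a₀ = √(S³/(24(L−S))) = √(52.916³/(24·0.982)) = 79.290133
iter 1: u=0.333686  f(a)=+5.482e-03  f'(a)=-2.505e-02  a ← 79.290133 − (+5.482e-03/-2.505e-02) = 79.508989
iter 2: u=0.332767  f(a)=+2.278e-05  f'(a)=-2.484e-02  a ← 79.508989 − (+2.278e-05/-2.484e-02) = 79.509906
iter 3: u=0.332764  f(a)=+3.970e-10  f'(a)=-2.484e-02  a ← 79.509906 − (+3.970e-10/-2.484e-02) = 79.509906
iter 4: u=0.332764  f(a)=+7.105e-15  f'(a)=-2.484e-02  a ← 79.509906 − (+7.105e-15/-2.484e-02) = 79.509906
converged: |Δa| < 1e-12 after 4 iterations
sag = a·(cosh(S/(2a)) − 1) = 79.509906·(cosh(0.332764) − 1) = 4.442901
T_max/T_min = cosh(S/(2a)) = 1.055879

a=79.510 sag=4.443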